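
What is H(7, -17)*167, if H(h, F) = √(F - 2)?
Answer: 167*I*√19 ≈ 727.94*I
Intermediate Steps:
H(h, F) = √(-2 + F)
H(7, -17)*167 = √(-2 - 17)*167 = √(-19)*167 = (I*√19)*167 = 167*I*√19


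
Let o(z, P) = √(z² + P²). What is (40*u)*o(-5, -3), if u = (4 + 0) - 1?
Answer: 120*√34 ≈ 699.71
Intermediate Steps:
o(z, P) = √(P² + z²)
u = 3 (u = 4 - 1 = 3)
(40*u)*o(-5, -3) = (40*3)*√((-3)² + (-5)²) = 120*√(9 + 25) = 120*√34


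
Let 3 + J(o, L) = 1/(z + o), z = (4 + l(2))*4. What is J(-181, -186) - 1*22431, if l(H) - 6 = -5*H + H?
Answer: -3881083/173 ≈ -22434.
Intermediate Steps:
l(H) = 6 - 4*H (l(H) = 6 + (-5*H + H) = 6 - 4*H)
z = 8 (z = (4 + (6 - 4*2))*4 = (4 + (6 - 8))*4 = (4 - 2)*4 = 2*4 = 8)
J(o, L) = -3 + 1/(8 + o)
J(-181, -186) - 1*22431 = (-23 - 3*(-181))/(8 - 181) - 1*22431 = (-23 + 543)/(-173) - 22431 = -1/173*520 - 22431 = -520/173 - 22431 = -3881083/173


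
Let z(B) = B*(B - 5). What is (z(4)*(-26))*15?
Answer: 1560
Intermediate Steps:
z(B) = B*(-5 + B)
(z(4)*(-26))*15 = ((4*(-5 + 4))*(-26))*15 = ((4*(-1))*(-26))*15 = -4*(-26)*15 = 104*15 = 1560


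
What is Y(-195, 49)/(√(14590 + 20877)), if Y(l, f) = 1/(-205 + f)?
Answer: -√35467/5532852 ≈ -3.4038e-5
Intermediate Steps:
Y(-195, 49)/(√(14590 + 20877)) = 1/((-205 + 49)*(√(14590 + 20877))) = 1/((-156)*(√35467)) = -√35467/5532852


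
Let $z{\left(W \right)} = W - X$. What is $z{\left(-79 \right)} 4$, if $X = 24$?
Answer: $-412$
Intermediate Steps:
$z{\left(W \right)} = -24 + W$ ($z{\left(W \right)} = W - 24 = -24 + W$)
$z{\left(-79 \right)} 4 = \left(-24 - 79\right) 4 = \left(-103\right) 4 = -412$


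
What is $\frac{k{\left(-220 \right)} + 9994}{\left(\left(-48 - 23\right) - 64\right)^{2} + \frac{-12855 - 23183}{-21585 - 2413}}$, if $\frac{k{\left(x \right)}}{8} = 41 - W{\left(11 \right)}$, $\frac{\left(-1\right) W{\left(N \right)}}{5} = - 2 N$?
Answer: $\frac{56647279}{109349897} \approx 0.51804$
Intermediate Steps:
$W{\left(N \right)} = 10 N$ ($W{\left(N \right)} = - 5 \left(- 2 N\right) = 10 N$)
$k{\left(x \right)} = -552$ ($k{\left(x \right)} = 8 \left(41 - 10 \cdot 11\right) = 8 \left(41 - 110\right) = 8 \left(-69\right) = -552$)
$\frac{k{\left(-220 \right)} + 9994}{\left(\left(-48 - 23\right) - 64\right)^{2} + \frac{-12855 - 23183}{-21585 - 2413}} = \frac{-552 + 9994}{\left(\left(-48 - 23\right) - 64\right)^{2} + \frac{-12855 - 23183}{-21585 - 2413}} = \frac{9442}{\left(-71 - 64\right)^{2} - \frac{36038}{-23998}} = \frac{9442}{\left(-135\right)^{2} - - \frac{18019}{11999}} = \frac{9442}{18225 + \frac{18019}{11999}} = \frac{9442}{\frac{218699794}{11999}} = 9442 \cdot \frac{11999}{218699794} = \frac{56647279}{109349897}$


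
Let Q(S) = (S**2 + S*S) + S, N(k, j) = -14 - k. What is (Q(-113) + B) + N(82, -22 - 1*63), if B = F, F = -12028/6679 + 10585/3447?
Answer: 583166468476/23022513 ≈ 25330.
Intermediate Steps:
F = 29236699/23022513 (F = -12028*1/6679 + 10585*(1/3447) = -12028/6679 + 10585/3447 = 29236699/23022513 ≈ 1.2699)
Q(S) = S + 2*S**2 (Q(S) = (S**2 + S**2) + S = 2*S**2 + S = S + 2*S**2)
B = 29236699/23022513 ≈ 1.2699
(Q(-113) + B) + N(82, -22 - 1*63) = (-113*(1 + 2*(-113)) + 29236699/23022513) + (-14 - 1*82) = (-113*(1 - 226) + 29236699/23022513) + (-14 - 82) = (-113*(-225) + 29236699/23022513) - 96 = (25425 + 29236699/23022513) - 96 = 585376629724/23022513 - 96 = 583166468476/23022513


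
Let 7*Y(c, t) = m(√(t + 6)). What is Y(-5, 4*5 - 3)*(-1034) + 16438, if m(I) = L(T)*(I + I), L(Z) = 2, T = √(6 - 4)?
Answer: 16438 - 4136*√23/7 ≈ 13604.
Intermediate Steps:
T = √2 ≈ 1.4142
m(I) = 4*I (m(I) = 2*(I + I) = 2*(2*I) = 4*I)
Y(c, t) = 4*√(6 + t)/7 (Y(c, t) = (4*√(t + 6))/7 = (4*√(6 + t))/7 = 4*√(6 + t)/7)
Y(-5, 4*5 - 3)*(-1034) + 16438 = (4*√(6 + (4*5 - 3))/7)*(-1034) + 16438 = (4*√(6 + (20 - 3))/7)*(-1034) + 16438 = (4*√(6 + 17)/7)*(-1034) + 16438 = (4*√23/7)*(-1034) + 16438 = -4136*√23/7 + 16438 = 16438 - 4136*√23/7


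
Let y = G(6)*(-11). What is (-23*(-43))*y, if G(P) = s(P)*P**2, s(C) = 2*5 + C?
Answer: -6266304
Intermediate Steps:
s(C) = 10 + C
G(P) = P**2*(10 + P) (G(P) = (10 + P)*P**2 = P**2*(10 + P))
y = -6336 (y = (6**2*(10 + 6))*(-11) = (36*16)*(-11) = 576*(-11) = -6336)
(-23*(-43))*y = -23*(-43)*(-6336) = 989*(-6336) = -6266304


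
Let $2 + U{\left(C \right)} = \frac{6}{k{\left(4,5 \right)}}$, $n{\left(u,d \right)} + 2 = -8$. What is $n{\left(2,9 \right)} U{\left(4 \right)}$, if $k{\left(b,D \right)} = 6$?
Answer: $10$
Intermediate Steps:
$n{\left(u,d \right)} = -10$ ($n{\left(u,d \right)} = -2 - 8 = -10$)
$U{\left(C \right)} = -1$ ($U{\left(C \right)} = -2 + \frac{6}{6} = -2 + 6 \cdot \frac{1}{6} = -2 + 1 = -1$)
$n{\left(2,9 \right)} U{\left(4 \right)} = \left(-10\right) \left(-1\right) = 10$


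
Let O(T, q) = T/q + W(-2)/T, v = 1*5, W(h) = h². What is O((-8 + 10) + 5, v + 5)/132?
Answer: 89/9240 ≈ 0.0096320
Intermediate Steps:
v = 5
O(T, q) = 4/T + T/q (O(T, q) = T/q + (-2)²/T = T/q + 4/T = 4/T + T/q)
O((-8 + 10) + 5, v + 5)/132 = (4/((-8 + 10) + 5) + ((-8 + 10) + 5)/(5 + 5))/132 = (4/(2 + 5) + (2 + 5)/10)*(1/132) = (4/7 + 7*(⅒))*(1/132) = (4*(⅐) + 7/10)*(1/132) = (4/7 + 7/10)*(1/132) = (89/70)*(1/132) = 89/9240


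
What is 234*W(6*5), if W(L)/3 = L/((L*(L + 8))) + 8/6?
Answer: 18135/19 ≈ 954.47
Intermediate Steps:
W(L) = 4 + 3/(8 + L) (W(L) = 3*(L/((L*(L + 8))) + 8/6) = 3*(L/((L*(8 + L))) + 8*(1/6)) = 3*(L*(1/(L*(8 + L))) + 4/3) = 3*(1/(8 + L) + 4/3) = 3*(4/3 + 1/(8 + L)) = 4 + 3/(8 + L))
234*W(6*5) = 234*((35 + 4*(6*5))/(8 + 6*5)) = 234*((35 + 4*30)/(8 + 30)) = 234*((35 + 120)/38) = 234*((1/38)*155) = 234*(155/38) = 18135/19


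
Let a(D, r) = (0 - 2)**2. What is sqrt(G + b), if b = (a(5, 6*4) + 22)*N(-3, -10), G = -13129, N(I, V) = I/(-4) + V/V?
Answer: I*sqrt(52334)/2 ≈ 114.38*I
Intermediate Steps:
N(I, V) = 1 - I/4 (N(I, V) = I*(-1/4) + 1 = -I/4 + 1 = 1 - I/4)
a(D, r) = 4 (a(D, r) = (-2)**2 = 4)
b = 91/2 (b = (4 + 22)*(1 - 1/4*(-3)) = 26*(1 + 3/4) = 26*(7/4) = 91/2 ≈ 45.500)
sqrt(G + b) = sqrt(-13129 + 91/2) = sqrt(-26167/2) = I*sqrt(52334)/2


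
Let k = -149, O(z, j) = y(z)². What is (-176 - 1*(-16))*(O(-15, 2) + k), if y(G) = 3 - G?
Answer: -28000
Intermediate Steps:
O(z, j) = (3 - z)²
(-176 - 1*(-16))*(O(-15, 2) + k) = (-176 - 1*(-16))*((-3 - 15)² - 149) = (-176 + 16)*((-18)² - 149) = -160*(324 - 149) = -160*175 = -28000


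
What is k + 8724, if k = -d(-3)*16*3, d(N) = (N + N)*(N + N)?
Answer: 6996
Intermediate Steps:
d(N) = 4*N² (d(N) = (2*N)*(2*N) = 4*N²)
k = -1728 (k = -(4*(-3)²)*16*3 = -(4*9)*16*3 = -36*16*3 = -576*3 = -1*1728 = -1728)
k + 8724 = -1728 + 8724 = 6996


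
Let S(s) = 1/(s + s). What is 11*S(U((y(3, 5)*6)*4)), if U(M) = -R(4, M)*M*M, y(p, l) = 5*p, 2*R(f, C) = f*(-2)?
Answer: 11/1036800 ≈ 1.0610e-5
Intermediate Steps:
R(f, C) = -f (R(f, C) = (f*(-2))/2 = (-2*f)/2 = -f)
U(M) = 4*M² (U(M) = -(-1*4)*M*M = -(-4*M)*M = -(-4)*M² = 4*M²)
S(s) = 1/(2*s)
11*S(U((y(3, 5)*6)*4)) = 11*(1/(2*((4*(((5*3)*6)*4)²)))) = 11*(1/(2*((4*((15*6)*4)²)))) = 11*(1/(2*((4*(90*4)²)))) = 11*(1/(2*((4*360²)))) = 11*(1/(2*((4*129600)))) = 11*((½)/518400) = 11*((½)*(1/518400)) = 11*(1/1036800) = 11/1036800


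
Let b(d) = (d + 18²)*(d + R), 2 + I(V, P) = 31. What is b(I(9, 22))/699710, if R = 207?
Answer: 41654/349855 ≈ 0.11906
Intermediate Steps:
I(V, P) = 29 (I(V, P) = -2 + 31 = 29)
b(d) = (207 + d)*(324 + d) (b(d) = (d + 18²)*(d + 207) = (d + 324)*(207 + d) = (324 + d)*(207 + d) = (207 + d)*(324 + d))
b(I(9, 22))/699710 = (67068 + 29² + 531*29)/699710 = (67068 + 841 + 15399)*(1/699710) = 83308*(1/699710) = 41654/349855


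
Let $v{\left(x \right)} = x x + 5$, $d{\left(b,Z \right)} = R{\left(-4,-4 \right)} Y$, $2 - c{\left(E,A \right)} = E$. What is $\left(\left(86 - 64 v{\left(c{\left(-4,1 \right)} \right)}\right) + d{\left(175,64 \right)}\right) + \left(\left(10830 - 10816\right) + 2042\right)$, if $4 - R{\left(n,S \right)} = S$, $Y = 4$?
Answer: $-450$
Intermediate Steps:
$R{\left(n,S \right)} = 4 - S$
$c{\left(E,A \right)} = 2 - E$
$d{\left(b,Z \right)} = 32$ ($d{\left(b,Z \right)} = \left(4 - -4\right) 4 = \left(4 + 4\right) 4 = 8 \cdot 4 = 32$)
$v{\left(x \right)} = 5 + x^{2}$ ($v{\left(x \right)} = x^{2} + 5 = 5 + x^{2}$)
$\left(\left(86 - 64 v{\left(c{\left(-4,1 \right)} \right)}\right) + d{\left(175,64 \right)}\right) + \left(\left(10830 - 10816\right) + 2042\right) = \left(\left(86 - 64 \left(5 + \left(2 - -4\right)^{2}\right)\right) + 32\right) + \left(\left(10830 - 10816\right) + 2042\right) = \left(\left(86 - 64 \left(5 + \left(2 + 4\right)^{2}\right)\right) + 32\right) + \left(14 + 2042\right) = \left(\left(86 - 64 \left(5 + 6^{2}\right)\right) + 32\right) + 2056 = \left(\left(86 - 64 \left(5 + 36\right)\right) + 32\right) + 2056 = \left(\left(86 - 2624\right) + 32\right) + 2056 = \left(-2538 + 32\right) + 2056 = -2506 + 2056 = -450$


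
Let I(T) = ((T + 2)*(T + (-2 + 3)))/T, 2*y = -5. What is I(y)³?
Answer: -27/1000 ≈ -0.027000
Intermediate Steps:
y = -5/2 (y = (½)*(-5) = -5/2 ≈ -2.5000)
I(T) = (1 + T)*(2 + T)/T (I(T) = ((2 + T)*(T + 1))/T = ((2 + T)*(1 + T))/T = ((1 + T)*(2 + T))/T = (1 + T)*(2 + T)/T)
I(y)³ = (3 - 5/2 + 2/(-5/2))³ = (3 - 5/2 + 2*(-⅖))³ = (3 - 5/2 - ⅘)³ = (-3/10)³ = -27/1000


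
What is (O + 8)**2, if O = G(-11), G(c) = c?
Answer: 9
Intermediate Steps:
O = -11
(O + 8)**2 = (-11 + 8)**2 = (-3)**2 = 9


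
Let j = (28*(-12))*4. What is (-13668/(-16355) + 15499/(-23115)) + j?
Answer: -20321245565/15121833 ≈ -1343.8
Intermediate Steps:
j = -1344 (j = -336*4 = -1344)
(-13668/(-16355) + 15499/(-23115)) + j = (-13668/(-16355) + 15499/(-23115)) - 1344 = (-13668*(-1/16355) + 15499*(-1/23115)) - 1344 = (13668/16355 - 15499/23115) - 1344 = 2497987/15121833 - 1344 = -20321245565/15121833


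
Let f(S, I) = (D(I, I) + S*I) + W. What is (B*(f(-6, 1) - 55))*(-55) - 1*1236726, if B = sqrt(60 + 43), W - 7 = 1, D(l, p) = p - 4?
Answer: -1236726 + 3080*sqrt(103) ≈ -1.2055e+6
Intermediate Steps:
D(l, p) = -4 + p
W = 8 (W = 7 + 1 = 8)
B = sqrt(103) ≈ 10.149
f(S, I) = 4 + I + I*S (f(S, I) = ((-4 + I) + S*I) + 8 = ((-4 + I) + I*S) + 8 = (-4 + I + I*S) + 8 = 4 + I + I*S)
(B*(f(-6, 1) - 55))*(-55) - 1*1236726 = (sqrt(103)*((4 + 1 + 1*(-6)) - 55))*(-55) - 1*1236726 = (sqrt(103)*((4 + 1 - 6) - 55))*(-55) - 1236726 = (sqrt(103)*(-1 - 55))*(-55) - 1236726 = (sqrt(103)*(-56))*(-55) - 1236726 = -56*sqrt(103)*(-55) - 1236726 = 3080*sqrt(103) - 1236726 = -1236726 + 3080*sqrt(103)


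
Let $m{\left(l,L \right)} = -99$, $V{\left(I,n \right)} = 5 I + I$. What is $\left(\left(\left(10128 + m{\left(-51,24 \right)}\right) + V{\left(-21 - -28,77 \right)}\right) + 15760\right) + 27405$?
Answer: $53236$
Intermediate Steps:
$V{\left(I,n \right)} = 6 I$
$\left(\left(\left(10128 + m{\left(-51,24 \right)}\right) + V{\left(-21 - -28,77 \right)}\right) + 15760\right) + 27405 = \left(\left(\left(10128 - 99\right) + 6 \left(-21 - -28\right)\right) + 15760\right) + 27405 = \left(\left(10029 + 6 \left(-21 + 28\right)\right) + 15760\right) + 27405 = \left(\left(10029 + 6 \cdot 7\right) + 15760\right) + 27405 = \left(\left(10029 + 42\right) + 15760\right) + 27405 = \left(10071 + 15760\right) + 27405 = 25831 + 27405 = 53236$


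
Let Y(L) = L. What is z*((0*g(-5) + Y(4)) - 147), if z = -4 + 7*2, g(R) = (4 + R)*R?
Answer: -1430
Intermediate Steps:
g(R) = R*(4 + R)
z = 10 (z = -4 + 14 = 10)
z*((0*g(-5) + Y(4)) - 147) = 10*((0*(-5*(4 - 5)) + 4) - 147) = 10*((0*(-5*(-1)) + 4) - 147) = 10*((0*5 + 4) - 147) = 10*((0 + 4) - 147) = 10*(4 - 147) = 10*(-143) = -1430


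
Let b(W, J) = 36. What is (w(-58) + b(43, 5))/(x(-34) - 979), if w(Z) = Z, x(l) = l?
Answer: 22/1013 ≈ 0.021718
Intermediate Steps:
(w(-58) + b(43, 5))/(x(-34) - 979) = (-58 + 36)/(-34 - 979) = -22/(-1013) = -22*(-1/1013) = 22/1013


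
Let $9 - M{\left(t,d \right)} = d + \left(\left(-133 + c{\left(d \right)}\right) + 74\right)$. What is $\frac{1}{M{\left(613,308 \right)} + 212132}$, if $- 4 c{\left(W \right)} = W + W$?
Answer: $\frac{1}{212046} \approx 4.716 \cdot 10^{-6}$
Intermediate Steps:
$c{\left(W \right)} = - \frac{W}{2}$ ($c{\left(W \right)} = - \frac{W + W}{4} = - \frac{2 W}{4} = - \frac{W}{2}$)
$M{\left(t,d \right)} = 68 - \frac{d}{2}$ ($M{\left(t,d \right)} = 9 - \left(d + \left(\left(-133 - \frac{d}{2}\right) + 74\right)\right) = 9 - \left(d - \left(59 + \frac{d}{2}\right)\right) = 9 - \left(-59 + \frac{d}{2}\right) = 68 - \frac{d}{2}$)
$\frac{1}{M{\left(613,308 \right)} + 212132} = \frac{1}{\left(68 - 154\right) + 212132} = \frac{1}{-86 + 212132} = \frac{1}{212046}$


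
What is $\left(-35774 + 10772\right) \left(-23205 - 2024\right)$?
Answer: $630775458$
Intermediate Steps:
$\left(-35774 + 10772\right) \left(-23205 - 2024\right) = \left(-25002\right) \left(-25229\right) = 630775458$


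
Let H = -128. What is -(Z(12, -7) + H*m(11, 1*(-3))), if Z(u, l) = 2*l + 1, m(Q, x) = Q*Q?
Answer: 15501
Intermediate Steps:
m(Q, x) = Q²
Z(u, l) = 1 + 2*l
-(Z(12, -7) + H*m(11, 1*(-3))) = -((1 + 2*(-7)) - 128*11²) = -((1 - 14) - 128*121) = -(-13 - 15488) = -1*(-15501) = 15501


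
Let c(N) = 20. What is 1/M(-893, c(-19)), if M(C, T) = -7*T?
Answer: -1/140 ≈ -0.0071429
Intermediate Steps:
1/M(-893, c(-19)) = 1/(-7*20) = 1/(-140) = -1/140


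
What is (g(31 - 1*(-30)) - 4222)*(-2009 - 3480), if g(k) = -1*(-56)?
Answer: 22867174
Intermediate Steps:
g(k) = 56
(g(31 - 1*(-30)) - 4222)*(-2009 - 3480) = (56 - 4222)*(-2009 - 3480) = -4166*(-5489) = 22867174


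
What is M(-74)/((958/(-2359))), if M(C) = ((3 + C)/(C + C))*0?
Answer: 0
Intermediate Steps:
M(C) = 0 (M(C) = ((3 + C)/((2*C)))*0 = ((3 + C)*(1/(2*C)))*0 = ((3 + C)/(2*C))*0 = 0)
M(-74)/((958/(-2359))) = 0/((958/(-2359))) = 0/((958*(-1/2359))) = 0/(-958/2359) = 0*(-2359/958) = 0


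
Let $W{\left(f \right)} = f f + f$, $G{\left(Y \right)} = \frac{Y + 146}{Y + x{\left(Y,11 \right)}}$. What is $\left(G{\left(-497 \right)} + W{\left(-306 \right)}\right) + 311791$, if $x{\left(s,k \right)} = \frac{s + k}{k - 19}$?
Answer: $\frac{706937549}{1745} \approx 4.0512 \cdot 10^{5}$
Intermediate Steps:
$x{\left(s,k \right)} = \frac{k + s}{-19 + k}$
$G{\left(Y \right)} = \frac{146 + Y}{- \frac{11}{8} + \frac{7 Y}{8}}$ ($G{\left(Y \right)} = \frac{Y + 146}{Y + \frac{11 + Y}{-19 + 11}} = \frac{146 + Y}{Y + \frac{11 + Y}{-8}} = \frac{146 + Y}{Y - \frac{11 + Y}{8}} = \frac{146 + Y}{Y - \left(\frac{11}{8} + \frac{Y}{8}\right)} = \frac{146 + Y}{- \frac{11}{8} + \frac{7 Y}{8}}$)
$W{\left(f \right)} = f + f^{2}$ ($W{\left(f \right)} = f^{2} + f = f + f^{2}$)
$\left(G{\left(-497 \right)} + W{\left(-306 \right)}\right) + 311791 = \left(\frac{8 \left(146 - 497\right)}{-11 + 7 \left(-497\right)} - 306 \left(1 - 306\right)\right) + 311791 = \left(8 \frac{1}{-11 - 3479} \left(-351\right) - -93330\right) + 311791 = \left(8 \frac{1}{-3490} \left(-351\right) + 93330\right) + 311791 = \left(8 \left(- \frac{1}{3490}\right) \left(-351\right) + 93330\right) + 311791 = \left(\frac{1404}{1745} + 93330\right) + 311791 = \frac{162862254}{1745} + 311791 = \frac{706937549}{1745}$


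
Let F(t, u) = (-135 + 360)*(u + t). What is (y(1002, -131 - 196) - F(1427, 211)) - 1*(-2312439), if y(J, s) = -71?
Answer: 1943818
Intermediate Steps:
F(t, u) = 225*t + 225*u (F(t, u) = 225*(t + u) = 225*t + 225*u)
(y(1002, -131 - 196) - F(1427, 211)) - 1*(-2312439) = (-71 - (225*1427 + 225*211)) - 1*(-2312439) = (-71 - (321075 + 47475)) + 2312439 = (-71 - 1*368550) + 2312439 = (-71 - 368550) + 2312439 = -368621 + 2312439 = 1943818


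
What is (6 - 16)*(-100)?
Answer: 1000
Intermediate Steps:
(6 - 16)*(-100) = -10*(-100) = 1000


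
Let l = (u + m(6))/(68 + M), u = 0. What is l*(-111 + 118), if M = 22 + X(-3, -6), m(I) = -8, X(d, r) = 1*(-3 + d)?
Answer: -⅔ ≈ -0.66667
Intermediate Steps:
X(d, r) = -3 + d
M = 16 (M = 22 + (-3 - 3) = 22 - 6 = 16)
l = -2/21 (l = (0 - 8)/(68 + 16) = -8/84 = -8*1/84 = -2/21 ≈ -0.095238)
l*(-111 + 118) = -2*(-111 + 118)/21 = -2/21*7 = -⅔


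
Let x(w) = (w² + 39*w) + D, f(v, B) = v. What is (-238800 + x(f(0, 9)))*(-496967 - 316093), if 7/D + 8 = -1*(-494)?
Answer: 5242285339810/27 ≈ 1.9416e+11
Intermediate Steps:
D = 7/486 (D = 7/(-8 - 1*(-494)) = 7/(-8 + 494) = 7/486 ≈ 0.014403)
x(w) = 7/486 + w² + 39*w (x(w) = (w² + 39*w) + 7/486 = 7/486 + w² + 39*w)
(-238800 + x(f(0, 9)))*(-496967 - 316093) = (-238800 + (7/486 + 0² + 39*0))*(-496967 - 316093) = (-238800 + (7/486 + 0 + 0))*(-813060) = (-238800 + 7/486)*(-813060) = -116056793/486*(-813060) = 5242285339810/27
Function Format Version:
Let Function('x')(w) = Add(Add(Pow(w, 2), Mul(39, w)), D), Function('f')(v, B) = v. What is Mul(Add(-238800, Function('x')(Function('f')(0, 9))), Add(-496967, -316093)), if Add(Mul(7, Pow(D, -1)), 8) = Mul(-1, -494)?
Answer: Rational(5242285339810, 27) ≈ 1.9416e+11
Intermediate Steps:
D = Rational(7, 486) (D = Mul(7, Pow(Add(-8, Mul(-1, -494)), -1)) = Mul(7, Pow(Add(-8, 494), -1)) = Mul(7, Pow(486, -1)) = Mul(7, Rational(1, 486)) = Rational(7, 486) ≈ 0.014403)
Function('x')(w) = Add(Rational(7, 486), Pow(w, 2), Mul(39, w)) (Function('x')(w) = Add(Add(Pow(w, 2), Mul(39, w)), Rational(7, 486)) = Add(Rational(7, 486), Pow(w, 2), Mul(39, w)))
Mul(Add(-238800, Function('x')(Function('f')(0, 9))), Add(-496967, -316093)) = Mul(Add(-238800, Add(Rational(7, 486), Pow(0, 2), Mul(39, 0))), Add(-496967, -316093)) = Mul(Add(-238800, Add(Rational(7, 486), 0, 0)), -813060) = Mul(Add(-238800, Rational(7, 486)), -813060) = Mul(Rational(-116056793, 486), -813060) = Rational(5242285339810, 27)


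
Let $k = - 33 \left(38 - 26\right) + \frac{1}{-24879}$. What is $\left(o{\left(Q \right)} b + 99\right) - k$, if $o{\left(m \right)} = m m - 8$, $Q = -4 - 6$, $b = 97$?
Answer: $\frac{234335302}{24879} \approx 9419.0$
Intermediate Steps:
$Q = -10$ ($Q = -4 - 6 = -10$)
$k = - \frac{9852085}{24879}$ ($k = \left(-33\right) 12 - \frac{1}{24879} = -396 - \frac{1}{24879} = - \frac{9852085}{24879} \approx -396.0$)
$o{\left(m \right)} = -8 + m^{2}$ ($o{\left(m \right)} = m^{2} - 8 = -8 + m^{2}$)
$\left(o{\left(Q \right)} b + 99\right) - k = \left(\left(-8 + \left(-10\right)^{2}\right) 97 + 99\right) - - \frac{9852085}{24879} = \left(\left(-8 + 100\right) 97 + 99\right) + \frac{9852085}{24879} = \left(92 \cdot 97 + 99\right) + \frac{9852085}{24879} = \left(8924 + 99\right) + \frac{9852085}{24879} = 9023 + \frac{9852085}{24879} = \frac{234335302}{24879}$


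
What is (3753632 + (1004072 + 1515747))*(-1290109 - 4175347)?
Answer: -34287270408656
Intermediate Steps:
(3753632 + (1004072 + 1515747))*(-1290109 - 4175347) = (3753632 + 2519819)*(-5465456) = 6273451*(-5465456) = -34287270408656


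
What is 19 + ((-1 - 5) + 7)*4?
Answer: 23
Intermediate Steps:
19 + ((-1 - 5) + 7)*4 = 19 + (-6 + 7)*4 = 19 + 1*4 = 19 + 4 = 23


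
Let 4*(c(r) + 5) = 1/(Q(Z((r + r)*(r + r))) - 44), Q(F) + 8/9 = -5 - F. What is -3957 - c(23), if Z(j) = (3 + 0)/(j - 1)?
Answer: -1668026429/422072 ≈ -3952.0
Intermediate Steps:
Z(j) = 3/(-1 + j)
Q(F) = -53/9 - F (Q(F) = -8/9 + (-5 - F) = -53/9 - F)
c(r) = -5 + 1/(4*(-449/9 - 3/(-1 + 4*r²))) (c(r) = -5 + 1/(4*((-53/9 - 3/(-1 + (r + r)*(r + r))) - 44)) = -5 + 1/(4*((-53/9 - 3/(-1 + (2*r)*(2*r))) - 44)) = -5 + 1/(4*((-53/9 - 3/(-1 + 4*r²)) - 44)) = -5 + 1/(4*(-449/9 - 3/(-1 + 4*r²))))
-3957 - c(23) = -3957 - (8449 - 35956*23²)/(8*(-211 + 898*23²)) = -3957 - (8449 - 35956*529)/(8*(-211 + 898*529)) = -3957 - (8449 - 19020724)/(8*(-211 + 475042)) = -3957 - (-19012275)/(8*474831) = -3957 - 1*(-2112475/422072) = -3957 + 2112475/422072 = -1668026429/422072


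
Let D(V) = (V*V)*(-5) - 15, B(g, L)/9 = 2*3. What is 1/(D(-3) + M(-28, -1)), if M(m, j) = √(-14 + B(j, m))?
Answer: -3/178 - √10/1780 ≈ -0.018631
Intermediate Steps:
B(g, L) = 54 (B(g, L) = 9*(2*3) = 9*6 = 54)
D(V) = -15 - 5*V² (D(V) = V²*(-5) - 15 = -5*V² - 15 = -15 - 5*V²)
M(m, j) = 2*√10 (M(m, j) = √(-14 + 54) = √40 = 2*√10)
1/(D(-3) + M(-28, -1)) = 1/((-15 - 5*(-3)²) + 2*√10) = 1/((-15 - 5*9) + 2*√10) = 1/((-15 - 45) + 2*√10) = 1/(-60 + 2*√10)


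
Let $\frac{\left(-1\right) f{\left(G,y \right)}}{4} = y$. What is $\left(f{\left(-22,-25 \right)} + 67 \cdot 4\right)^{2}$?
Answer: $135424$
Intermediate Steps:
$f{\left(G,y \right)} = - 4 y$
$\left(f{\left(-22,-25 \right)} + 67 \cdot 4\right)^{2} = \left(\left(-4\right) \left(-25\right) + 67 \cdot 4\right)^{2} = \left(100 + 268\right)^{2} = 368^{2} = 135424$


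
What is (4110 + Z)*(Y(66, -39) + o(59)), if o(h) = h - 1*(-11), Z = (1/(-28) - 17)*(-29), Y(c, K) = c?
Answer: 4383042/7 ≈ 6.2615e+5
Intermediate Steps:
Z = 13833/28 (Z = (-1/28 - 17)*(-29) = -477/28*(-29) = 13833/28 ≈ 494.04)
o(h) = 11 + h (o(h) = h + 11 = 11 + h)
(4110 + Z)*(Y(66, -39) + o(59)) = (4110 + 13833/28)*(66 + (11 + 59)) = 128913*(66 + 70)/28 = (128913/28)*136 = 4383042/7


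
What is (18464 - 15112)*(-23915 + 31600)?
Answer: 25760120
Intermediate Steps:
(18464 - 15112)*(-23915 + 31600) = 3352*7685 = 25760120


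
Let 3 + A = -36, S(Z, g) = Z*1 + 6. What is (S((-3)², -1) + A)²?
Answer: 576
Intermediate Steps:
S(Z, g) = 6 + Z (S(Z, g) = Z + 6 = 6 + Z)
A = -39 (A = -3 - 36 = -39)
(S((-3)², -1) + A)² = ((6 + (-3)²) - 39)² = ((6 + 9) - 39)² = (15 - 39)² = (-24)² = 576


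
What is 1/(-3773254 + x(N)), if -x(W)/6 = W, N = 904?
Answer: -1/3778678 ≈ -2.6464e-7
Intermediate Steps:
x(W) = -6*W
1/(-3773254 + x(N)) = 1/(-3773254 - 6*904) = 1/(-3773254 - 5424) = 1/(-3778678) = -1/3778678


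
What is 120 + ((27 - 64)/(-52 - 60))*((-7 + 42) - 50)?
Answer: 12885/112 ≈ 115.04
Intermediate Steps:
120 + ((27 - 64)/(-52 - 60))*((-7 + 42) - 50) = 120 + (-37/(-112))*(35 - 50) = 120 - 37*(-1/112)*(-15) = 120 + (37/112)*(-15) = 120 - 555/112 = 12885/112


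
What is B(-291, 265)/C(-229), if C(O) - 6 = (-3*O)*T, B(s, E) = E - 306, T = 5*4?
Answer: -41/13746 ≈ -0.0029827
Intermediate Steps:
T = 20
B(s, E) = -306 + E
C(O) = 6 - 60*O (C(O) = 6 - 3*O*20 = 6 - 60*O)
B(-291, 265)/C(-229) = (-306 + 265)/(6 - 60*(-229)) = -41/(6 + 13740) = -41/13746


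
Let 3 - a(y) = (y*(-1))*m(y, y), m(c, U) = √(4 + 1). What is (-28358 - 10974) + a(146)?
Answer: -39329 + 146*√5 ≈ -39003.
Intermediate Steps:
m(c, U) = √5
a(y) = 3 + y*√5 (a(y) = 3 - y*(-1)*√5 = 3 - (-y)*√5 = 3 - (-1)*y*√5 = 3 + y*√5)
(-28358 - 10974) + a(146) = (-28358 - 10974) + (3 + 146*√5) = -39332 + (3 + 146*√5) = -39329 + 146*√5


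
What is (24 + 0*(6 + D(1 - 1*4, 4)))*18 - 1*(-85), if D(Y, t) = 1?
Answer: 517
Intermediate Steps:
(24 + 0*(6 + D(1 - 1*4, 4)))*18 - 1*(-85) = (24 + 0*(6 + 1))*18 - 1*(-85) = (24 + 0*7)*18 + 85 = (24 + 0)*18 + 85 = 24*18 + 85 = 432 + 85 = 517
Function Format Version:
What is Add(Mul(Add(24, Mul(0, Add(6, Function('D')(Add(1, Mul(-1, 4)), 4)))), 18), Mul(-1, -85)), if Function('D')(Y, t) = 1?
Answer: 517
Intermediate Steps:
Add(Mul(Add(24, Mul(0, Add(6, Function('D')(Add(1, Mul(-1, 4)), 4)))), 18), Mul(-1, -85)) = Add(Mul(Add(24, Mul(0, Add(6, 1))), 18), Mul(-1, -85)) = Add(Mul(Add(24, Mul(0, 7)), 18), 85) = Add(Mul(Add(24, 0), 18), 85) = Add(Mul(24, 18), 85) = Add(432, 85) = 517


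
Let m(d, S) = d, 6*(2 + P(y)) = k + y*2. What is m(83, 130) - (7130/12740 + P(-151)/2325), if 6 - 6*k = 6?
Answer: 732777293/8886150 ≈ 82.463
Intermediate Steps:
k = 0 (k = 1 - 1/6*6 = 1 - 1 = 0)
P(y) = -2 + y/3 (P(y) = -2 + (0 + y*2)/6 = -2 + (0 + 2*y)/6 = -2 + (2*y)/6 = -2 + y/3)
m(83, 130) - (7130/12740 + P(-151)/2325) = 83 - (7130/12740 + (-2 + (1/3)*(-151))/2325) = 83 - (7130*(1/12740) + (-2 - 151/3)*(1/2325)) = 83 - (713/1274 - 157/3*1/2325) = 83 - (713/1274 - 157/6975) = 83 - 1*4773157/8886150 = 83 - 4773157/8886150 = 732777293/8886150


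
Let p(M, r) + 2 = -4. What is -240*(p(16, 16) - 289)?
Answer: 70800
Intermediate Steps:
p(M, r) = -6 (p(M, r) = -2 - 4 = -6)
-240*(p(16, 16) - 289) = -240*(-6 - 289) = -240*(-295) = 70800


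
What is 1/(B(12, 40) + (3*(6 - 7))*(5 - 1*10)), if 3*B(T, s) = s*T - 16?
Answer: 3/509 ≈ 0.0058939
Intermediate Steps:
B(T, s) = -16/3 + T*s/3 (B(T, s) = (s*T - 16)/3 = (T*s - 16)/3 = (-16 + T*s)/3 = -16/3 + T*s/3)
1/(B(12, 40) + (3*(6 - 7))*(5 - 1*10)) = 1/((-16/3 + (1/3)*12*40) + (3*(6 - 7))*(5 - 1*10)) = 1/((-16/3 + 160) + (3*(-1))*(5 - 10)) = 1/(464/3 - 3*(-5)) = 1/(464/3 + 15) = 1/(509/3) = 3/509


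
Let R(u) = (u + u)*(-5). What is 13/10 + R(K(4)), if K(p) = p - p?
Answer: 13/10 ≈ 1.3000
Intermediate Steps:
K(p) = 0
R(u) = -10*u (R(u) = (2*u)*(-5) = -10*u)
13/10 + R(K(4)) = 13/10 - 10*0 = 13*(1/10) + 0 = 13/10 + 0 = 13/10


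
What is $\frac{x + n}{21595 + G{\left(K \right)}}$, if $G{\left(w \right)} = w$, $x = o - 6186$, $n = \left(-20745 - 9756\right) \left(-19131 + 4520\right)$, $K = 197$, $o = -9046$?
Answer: $\frac{445634879}{21792} \approx 20449.0$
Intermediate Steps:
$n = 445650111$ ($n = \left(-30501\right) \left(-14611\right) = 445650111$)
$x = -15232$ ($x = -9046 - 6186 = -15232$)
$\frac{x + n}{21595 + G{\left(K \right)}} = \frac{-15232 + 445650111}{21595 + 197} = \frac{445634879}{21792}$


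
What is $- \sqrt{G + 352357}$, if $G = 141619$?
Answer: $- 2 \sqrt{123494} \approx -702.83$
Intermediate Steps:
$- \sqrt{G + 352357} = - \sqrt{141619 + 352357} = - \sqrt{493976} = - 2 \sqrt{123494}$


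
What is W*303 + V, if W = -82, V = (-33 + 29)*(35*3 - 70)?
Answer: -24986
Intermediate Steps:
V = -140 (V = -4*(105 - 70) = -4*35 = -140)
W*303 + V = -82*303 - 140 = -24846 - 140 = -24986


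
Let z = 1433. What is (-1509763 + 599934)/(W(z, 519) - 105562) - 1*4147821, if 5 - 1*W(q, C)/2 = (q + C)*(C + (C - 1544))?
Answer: -7755895258741/1869872 ≈ -4.1478e+6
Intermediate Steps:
W(q, C) = 10 - 2*(-1544 + 2*C)*(C + q) (W(q, C) = 10 - 2*(q + C)*(C + (C - 1544)) = 10 - 2*(C + q)*(C + (-1544 + C)) = 10 - 2*(C + q)*(-1544 + 2*C) = 10 - 2*(-1544 + 2*C)*(C + q))
(-1509763 + 599934)/(W(z, 519) - 105562) - 1*4147821 = (-1509763 + 599934)/((10 - 4*519² + 3088*519 + 3088*1433 - 4*519*1433) - 105562) - 1*4147821 = -909829/((10 - 4*269361 + 1602672 + 4425104 - 2974908) - 105562) - 4147821 = -909829/((10 - 1077444 + 1602672 + 4425104 - 2974908) - 105562) - 4147821 = -909829/(1975434 - 105562) - 4147821 = -909829/1869872 - 4147821 = -7755895258741/1869872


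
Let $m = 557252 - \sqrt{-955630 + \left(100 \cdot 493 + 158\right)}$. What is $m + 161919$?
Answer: $719171 - 2 i \sqrt{226543} \approx 7.1917 \cdot 10^{5} - 951.93 i$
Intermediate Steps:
$m = 557252 - 2 i \sqrt{226543}$ ($m = 557252 - \sqrt{-955630 + \left(49300 + 158\right)} = 557252 - \sqrt{-955630 + 49458} = 557252 - \sqrt{-906172} = 557252 - 2 i \sqrt{226543} \approx 5.5725 \cdot 10^{5} - 951.93 i$)
$m + 161919 = \left(557252 - 2 i \sqrt{226543}\right) + 161919 = 719171 - 2 i \sqrt{226543}$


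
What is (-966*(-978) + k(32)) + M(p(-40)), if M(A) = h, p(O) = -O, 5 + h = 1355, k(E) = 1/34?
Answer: 32167333/34 ≈ 9.4610e+5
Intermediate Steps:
k(E) = 1/34
h = 1350 (h = -5 + 1355 = 1350)
M(A) = 1350
(-966*(-978) + k(32)) + M(p(-40)) = (-966*(-978) + 1/34) + 1350 = (944748 + 1/34) + 1350 = 32121433/34 + 1350 = 32167333/34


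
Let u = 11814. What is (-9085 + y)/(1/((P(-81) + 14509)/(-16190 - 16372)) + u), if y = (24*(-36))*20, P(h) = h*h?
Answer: -277755275/124444209 ≈ -2.2320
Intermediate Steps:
P(h) = h²
y = -17280 (y = -864*20 = -17280)
(-9085 + y)/(1/((P(-81) + 14509)/(-16190 - 16372)) + u) = (-9085 - 17280)/(1/(((-81)² + 14509)/(-16190 - 16372)) + 11814) = -26365/(1/((6561 + 14509)/(-32562)) + 11814) = -26365/(1/(21070*(-1/32562)) + 11814) = -26365/(1/(-10535/16281) + 11814) = -26365/(-16281/10535 + 11814) = -26365/124444209/10535 = -26365*10535/124444209 = -277755275/124444209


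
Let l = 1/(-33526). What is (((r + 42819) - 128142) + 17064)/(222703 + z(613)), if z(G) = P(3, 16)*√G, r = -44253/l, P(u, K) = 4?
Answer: 110130925654919/16532205467 - 1978077092*√613/16532205467 ≈ 6658.6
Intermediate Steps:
l = -1/33526 ≈ -2.9828e-5
r = 1483626078 (r = -44253/(-1/33526) = -44253*(-33526) = 1483626078)
z(G) = 4*√G
(((r + 42819) - 128142) + 17064)/(222703 + z(613)) = (((1483626078 + 42819) - 128142) + 17064)/(222703 + 4*√613) = ((1483668897 - 128142) + 17064)/(222703 + 4*√613) = (1483540755 + 17064)/(222703 + 4*√613) = 1483557819/(222703 + 4*√613)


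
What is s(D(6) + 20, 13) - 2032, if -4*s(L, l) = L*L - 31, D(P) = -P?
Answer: -8293/4 ≈ -2073.3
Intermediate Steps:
s(L, l) = 31/4 - L²/4 (s(L, l) = -(L*L - 31)/4 = -(L² - 31)/4 = -(-31 + L²)/4 = 31/4 - L²/4)
s(D(6) + 20, 13) - 2032 = (31/4 - (-1*6 + 20)²/4) - 2032 = (31/4 - (-6 + 20)²/4) - 2032 = (31/4 - ¼*14²) - 2032 = (31/4 - ¼*196) - 2032 = (31/4 - 49) - 2032 = -165/4 - 2032 = -8293/4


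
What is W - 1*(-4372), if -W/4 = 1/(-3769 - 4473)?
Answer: 18017014/4121 ≈ 4372.0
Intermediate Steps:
W = 2/4121 (W = -4/(-3769 - 4473) = -4/(-8242) = -4*(-1/8242) = 2/4121 ≈ 0.00048532)
W - 1*(-4372) = 2/4121 - 1*(-4372) = 2/4121 + 4372 = 18017014/4121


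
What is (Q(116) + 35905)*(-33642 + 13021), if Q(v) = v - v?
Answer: -740397005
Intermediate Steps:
Q(v) = 0
(Q(116) + 35905)*(-33642 + 13021) = (0 + 35905)*(-33642 + 13021) = 35905*(-20621) = -740397005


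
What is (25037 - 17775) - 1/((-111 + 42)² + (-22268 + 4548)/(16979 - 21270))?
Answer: 148487351511/20447171 ≈ 7262.0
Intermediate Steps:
(25037 - 17775) - 1/((-111 + 42)² + (-22268 + 4548)/(16979 - 21270)) = 7262 - 1/((-69)² - 17720/(-4291)) = 7262 - 1/(4761 - 17720*(-1/4291)) = 7262 - 1/(4761 + 17720/4291) = 7262 - 1/20447171/4291 = 7262 - 1*4291/20447171 = 7262 - 4291/20447171 = 148487351511/20447171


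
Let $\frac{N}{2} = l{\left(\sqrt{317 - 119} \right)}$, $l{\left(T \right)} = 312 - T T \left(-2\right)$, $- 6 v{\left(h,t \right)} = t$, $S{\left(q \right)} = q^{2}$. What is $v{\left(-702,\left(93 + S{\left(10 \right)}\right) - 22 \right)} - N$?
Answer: $- \frac{2889}{2} \approx -1444.5$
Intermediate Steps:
$v{\left(h,t \right)} = - \frac{t}{6}$
$l{\left(T \right)} = 312 + 2 T^{2}$ ($l{\left(T \right)} = 312 - T^{2} \left(-2\right) = 312 - - 2 T^{2} = 312 + 2 T^{2}$)
$N = 1416$ ($N = 2 \left(312 + 2 \left(\sqrt{317 - 119}\right)^{2}\right) = 2 \left(312 + 2 \left(\sqrt{198}\right)^{2}\right) = 2 \left(312 + 2 \left(3 \sqrt{22}\right)^{2}\right) = 2 \left(312 + 2 \cdot 198\right) = 2 \left(312 + 396\right) = 2 \cdot 708 = 1416$)
$v{\left(-702,\left(93 + S{\left(10 \right)}\right) - 22 \right)} - N = - \frac{\left(93 + 10^{2}\right) - 22}{6} - 1416 = - \frac{\left(93 + 100\right) - 22}{6} - 1416 = - \frac{193 - 22}{6} - 1416 = \left(- \frac{1}{6}\right) 171 - 1416 = - \frac{57}{2} - 1416 = - \frac{2889}{2}$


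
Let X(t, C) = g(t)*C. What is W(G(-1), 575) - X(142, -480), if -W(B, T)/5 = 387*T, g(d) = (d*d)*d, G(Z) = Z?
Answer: 1373265615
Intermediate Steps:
g(d) = d³ (g(d) = d²*d = d³)
W(B, T) = -1935*T
X(t, C) = C*t³ (X(t, C) = t³*C = C*t³)
W(G(-1), 575) - X(142, -480) = -1935*575 - (-480)*142³ = -1112625 - (-480)*2863288 = -1112625 - 1*(-1374378240) = -1112625 + 1374378240 = 1373265615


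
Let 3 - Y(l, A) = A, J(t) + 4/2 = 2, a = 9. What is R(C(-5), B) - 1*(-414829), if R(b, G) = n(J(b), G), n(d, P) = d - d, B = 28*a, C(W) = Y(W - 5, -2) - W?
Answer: 414829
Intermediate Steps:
J(t) = 0 (J(t) = -2 + 2 = 0)
Y(l, A) = 3 - A
C(W) = 5 - W (C(W) = (3 - 1*(-2)) - W = (3 + 2) - W = 5 - W)
B = 252 (B = 28*9 = 252)
n(d, P) = 0
R(b, G) = 0
R(C(-5), B) - 1*(-414829) = 0 - 1*(-414829) = 0 + 414829 = 414829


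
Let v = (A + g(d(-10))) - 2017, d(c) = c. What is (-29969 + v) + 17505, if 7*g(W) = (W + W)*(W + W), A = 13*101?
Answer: -91776/7 ≈ -13111.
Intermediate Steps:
A = 1313
g(W) = 4*W²/7 (g(W) = ((W + W)*(W + W))/7 = ((2*W)*(2*W))/7 = (4*W²)/7 = 4*W²/7)
v = -4528/7 (v = (1313 + (4/7)*(-10)²) - 2017 = (1313 + (4/7)*100) - 2017 = (1313 + 400/7) - 2017 = 9591/7 - 2017 = -4528/7 ≈ -646.86)
(-29969 + v) + 17505 = (-29969 - 4528/7) + 17505 = -214311/7 + 17505 = -91776/7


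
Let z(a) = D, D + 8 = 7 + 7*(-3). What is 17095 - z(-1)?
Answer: 17117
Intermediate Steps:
D = -22 (D = -8 + (7 + 7*(-3)) = -8 + (7 - 21) = -8 - 14 = -22)
z(a) = -22
17095 - z(-1) = 17095 - 1*(-22) = 17095 + 22 = 17117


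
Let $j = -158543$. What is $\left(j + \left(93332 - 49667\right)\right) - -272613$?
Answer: $157735$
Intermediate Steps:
$\left(j + \left(93332 - 49667\right)\right) - -272613 = \left(-158543 + \left(93332 - 49667\right)\right) - -272613 = \left(-158543 + \left(93332 - 49667\right)\right) + 272613 = \left(-158543 + 43665\right) + 272613 = -114878 + 272613 = 157735$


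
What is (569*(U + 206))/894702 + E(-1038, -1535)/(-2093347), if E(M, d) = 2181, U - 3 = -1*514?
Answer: -365241250177/1872921747594 ≈ -0.19501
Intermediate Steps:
U = -511 (U = 3 - 1*514 = 3 - 514 = -511)
(569*(U + 206))/894702 + E(-1038, -1535)/(-2093347) = (569*(-511 + 206))/894702 + 2181/(-2093347) = (569*(-305))*(1/894702) + 2181*(-1/2093347) = -173545*1/894702 - 2181/2093347 = -173545/894702 - 2181/2093347 = -365241250177/1872921747594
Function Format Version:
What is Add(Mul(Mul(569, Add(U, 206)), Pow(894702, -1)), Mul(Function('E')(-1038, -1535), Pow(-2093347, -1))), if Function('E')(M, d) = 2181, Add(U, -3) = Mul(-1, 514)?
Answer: Rational(-365241250177, 1872921747594) ≈ -0.19501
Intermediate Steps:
U = -511 (U = Add(3, Mul(-1, 514)) = Add(3, -514) = -511)
Add(Mul(Mul(569, Add(U, 206)), Pow(894702, -1)), Mul(Function('E')(-1038, -1535), Pow(-2093347, -1))) = Add(Mul(Mul(569, Add(-511, 206)), Pow(894702, -1)), Mul(2181, Pow(-2093347, -1))) = Add(Mul(Mul(569, -305), Rational(1, 894702)), Mul(2181, Rational(-1, 2093347))) = Add(Mul(-173545, Rational(1, 894702)), Rational(-2181, 2093347)) = Add(Rational(-173545, 894702), Rational(-2181, 2093347)) = Rational(-365241250177, 1872921747594)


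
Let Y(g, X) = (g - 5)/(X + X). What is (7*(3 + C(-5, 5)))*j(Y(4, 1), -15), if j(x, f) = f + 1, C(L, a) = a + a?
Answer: -1274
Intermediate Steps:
Y(g, X) = (-5 + g)/(2*X) (Y(g, X) = (-5 + g)/((2*X)) = (-5 + g)*(1/(2*X)) = (-5 + g)/(2*X))
C(L, a) = 2*a
j(x, f) = 1 + f
(7*(3 + C(-5, 5)))*j(Y(4, 1), -15) = (7*(3 + 2*5))*(1 - 15) = (7*(3 + 10))*(-14) = (7*13)*(-14) = 91*(-14) = -1274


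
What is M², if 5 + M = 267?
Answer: 68644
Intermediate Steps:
M = 262 (M = -5 + 267 = 262)
M² = 262² = 68644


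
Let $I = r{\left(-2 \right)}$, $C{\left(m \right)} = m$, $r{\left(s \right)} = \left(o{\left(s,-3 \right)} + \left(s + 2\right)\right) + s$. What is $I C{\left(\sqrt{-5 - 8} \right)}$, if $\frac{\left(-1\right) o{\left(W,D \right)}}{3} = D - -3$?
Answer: $- 2 i \sqrt{13} \approx - 7.2111 i$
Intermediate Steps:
$o{\left(W,D \right)} = -9 - 3 D$ ($o{\left(W,D \right)} = - 3 \left(D - -3\right) = - 3 \left(D + 3\right) = - 3 \left(3 + D\right) = -9 - 3 D$)
$r{\left(s \right)} = 2 + 2 s$ ($r{\left(s \right)} = \left(\left(-9 - -9\right) + \left(s + 2\right)\right) + s = \left(\left(-9 + 9\right) + \left(2 + s\right)\right) + s = \left(0 + \left(2 + s\right)\right) + s = \left(2 + s\right) + s = 2 + 2 s$)
$I = -2$ ($I = 2 + 2 \left(-2\right) = 2 - 4 = -2$)
$I C{\left(\sqrt{-5 - 8} \right)} = - 2 \sqrt{-5 - 8} = - 2 \sqrt{-13} = - 2 i \sqrt{13}$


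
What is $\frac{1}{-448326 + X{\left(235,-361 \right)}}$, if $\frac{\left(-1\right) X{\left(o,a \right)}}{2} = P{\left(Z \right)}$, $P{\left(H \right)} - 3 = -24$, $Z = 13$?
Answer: $- \frac{1}{448284} \approx -2.2307 \cdot 10^{-6}$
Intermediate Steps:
$P{\left(H \right)} = -21$ ($P{\left(H \right)} = 3 - 24 = -21$)
$X{\left(o,a \right)} = 42$ ($X{\left(o,a \right)} = \left(-2\right) \left(-21\right) = 42$)
$\frac{1}{-448326 + X{\left(235,-361 \right)}} = \frac{1}{-448326 + 42} = \frac{1}{-448284} = - \frac{1}{448284}$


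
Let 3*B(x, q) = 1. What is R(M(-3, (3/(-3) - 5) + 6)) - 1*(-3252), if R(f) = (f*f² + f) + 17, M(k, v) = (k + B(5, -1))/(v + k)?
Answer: 2384261/729 ≈ 3270.6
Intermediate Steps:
B(x, q) = ⅓ (B(x, q) = (⅓)*1 = ⅓)
M(k, v) = (⅓ + k)/(k + v) (M(k, v) = (k + ⅓)/(v + k) = (⅓ + k)/(k + v))
R(f) = 17 + f + f³ (R(f) = (f³ + f) + 17 = (f + f³) + 17 = 17 + f + f³)
R(M(-3, (3/(-3) - 5) + 6)) - 1*(-3252) = (17 + (⅓ - 3)/(-3 + ((3/(-3) - 5) + 6)) + ((⅓ - 3)/(-3 + ((3/(-3) - 5) + 6)))³) - 1*(-3252) = (17 - 8/3/(-3 + ((3*(-⅓) - 5) + 6)) + (-8/3/(-3 + ((3*(-⅓) - 5) + 6)))³) + 3252 = (17 - 8/3/(-3 + ((-1 - 5) + 6)) + (-8/3/(-3 + ((-1 - 5) + 6)))³) + 3252 = (17 - 8/3/(-3 + (-6 + 6)) + (-8/3/(-3 + (-6 + 6)))³) + 3252 = (17 - 8/3/(-3 + 0) + (-8/3/(-3 + 0))³) + 3252 = (17 - 8/3/(-3) + (-8/3/(-3))³) + 3252 = (17 - ⅓*(-8/3) + (-⅓*(-8/3))³) + 3252 = (17 + 8/9 + (8/9)³) + 3252 = (17 + 8/9 + 512/729) + 3252 = 13553/729 + 3252 = 2384261/729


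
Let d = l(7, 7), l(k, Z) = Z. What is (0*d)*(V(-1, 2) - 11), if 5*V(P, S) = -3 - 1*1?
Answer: 0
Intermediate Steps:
d = 7
V(P, S) = -⅘ (V(P, S) = (-3 - 1*1)/5 = (-3 - 1)/5 = (⅕)*(-4) = -⅘)
(0*d)*(V(-1, 2) - 11) = (0*7)*(-⅘ - 11) = 0*(-59/5) = 0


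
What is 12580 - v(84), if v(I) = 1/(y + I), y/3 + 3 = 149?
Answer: 6566759/522 ≈ 12580.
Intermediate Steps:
y = 438 (y = -9 + 3*149 = -9 + 447 = 438)
v(I) = 1/(438 + I)
12580 - v(84) = 12580 - 1/(438 + 84) = 12580 - 1/522 = 6566759/522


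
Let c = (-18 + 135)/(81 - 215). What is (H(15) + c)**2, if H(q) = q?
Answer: 3583449/17956 ≈ 199.57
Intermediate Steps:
c = -117/134 (c = 117/(-134) = 117*(-1/134) = -117/134 ≈ -0.87313)
(H(15) + c)**2 = (15 - 117/134)**2 = (1893/134)**2 = 3583449/17956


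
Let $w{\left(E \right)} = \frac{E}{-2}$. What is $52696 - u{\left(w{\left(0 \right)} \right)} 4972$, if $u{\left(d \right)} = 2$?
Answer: $42752$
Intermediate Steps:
$w{\left(E \right)} = - \frac{E}{2}$ ($w{\left(E \right)} = E \left(- \frac{1}{2}\right) = - \frac{E}{2}$)
$52696 - u{\left(w{\left(0 \right)} \right)} 4972 = 52696 - 2 \cdot 4972 = 52696 - 9944 = 42752$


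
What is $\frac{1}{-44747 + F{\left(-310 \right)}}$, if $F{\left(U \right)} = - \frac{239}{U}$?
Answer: $- \frac{310}{13871331} \approx -2.2348 \cdot 10^{-5}$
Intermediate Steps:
$\frac{1}{-44747 + F{\left(-310 \right)}} = \frac{1}{-44747 - \frac{239}{-310}} = \frac{1}{-44747 - - \frac{239}{310}} = \frac{1}{-44747 + \frac{239}{310}} = \frac{1}{- \frac{13871331}{310}} = - \frac{310}{13871331}$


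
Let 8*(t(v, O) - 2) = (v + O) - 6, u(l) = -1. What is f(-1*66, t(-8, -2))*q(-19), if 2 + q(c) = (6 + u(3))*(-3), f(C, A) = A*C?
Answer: 0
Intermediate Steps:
t(v, O) = 5/4 + O/8 + v/8 (t(v, O) = 2 + ((v + O) - 6)/8 = 2 + ((O + v) - 6)/8 = 2 + (-6 + O + v)/8 = 2 + (-¾ + O/8 + v/8) = 5/4 + O/8 + v/8)
q(c) = -17 (q(c) = -2 + (6 - 1)*(-3) = -2 + 5*(-3) = -2 - 15 = -17)
f(-1*66, t(-8, -2))*q(-19) = ((5/4 + (⅛)*(-2) + (⅛)*(-8))*(-1*66))*(-17) = ((5/4 - ¼ - 1)*(-66))*(-17) = (0*(-66))*(-17) = 0*(-17) = 0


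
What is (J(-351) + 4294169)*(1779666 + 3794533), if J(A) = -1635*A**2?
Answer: -1098894614237734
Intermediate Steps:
(J(-351) + 4294169)*(1779666 + 3794533) = (-1635*(-351)**2 + 4294169)*(1779666 + 3794533) = (-1635*123201 + 4294169)*5574199 = (-201433635 + 4294169)*5574199 = -197139466*5574199 = -1098894614237734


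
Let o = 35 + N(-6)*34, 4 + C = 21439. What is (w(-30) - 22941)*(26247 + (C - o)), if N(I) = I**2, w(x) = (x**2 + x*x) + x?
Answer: -982821333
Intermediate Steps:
w(x) = x + 2*x**2 (w(x) = (x**2 + x**2) + x = 2*x**2 + x = x + 2*x**2)
C = 21435 (C = -4 + 21439 = 21435)
o = 1259 (o = 35 + (-6)**2*34 = 35 + 36*34 = 35 + 1224 = 1259)
(w(-30) - 22941)*(26247 + (C - o)) = (-30*(1 + 2*(-30)) - 22941)*(26247 + (21435 - 1*1259)) = (-30*(1 - 60) - 22941)*(26247 + (21435 - 1259)) = (-30*(-59) - 22941)*(26247 + 20176) = (1770 - 22941)*46423 = -21171*46423 = -982821333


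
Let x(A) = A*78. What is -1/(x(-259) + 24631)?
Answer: -1/4429 ≈ -0.00022578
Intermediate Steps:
x(A) = 78*A
-1/(x(-259) + 24631) = -1/(78*(-259) + 24631) = -1/(-20202 + 24631) = -1/4429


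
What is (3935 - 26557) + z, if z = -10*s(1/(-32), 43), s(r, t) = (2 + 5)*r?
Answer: -361917/16 ≈ -22620.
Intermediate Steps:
s(r, t) = 7*r
z = 35/16 (z = -70/(-32) = -70*(-1)/32 = -10*(-7/32) = 35/16 ≈ 2.1875)
(3935 - 26557) + z = (3935 - 26557) + 35/16 = -22622 + 35/16 = -361917/16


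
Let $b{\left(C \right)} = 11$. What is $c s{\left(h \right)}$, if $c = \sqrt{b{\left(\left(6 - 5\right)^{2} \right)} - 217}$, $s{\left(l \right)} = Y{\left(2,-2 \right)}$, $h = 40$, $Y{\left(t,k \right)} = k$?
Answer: $- 2 i \sqrt{206} \approx - 28.705 i$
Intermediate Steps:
$s{\left(l \right)} = -2$
$c = i \sqrt{206}$ ($c = \sqrt{11 - 217} = \sqrt{-206} = i \sqrt{206} \approx 14.353 i$)
$c s{\left(h \right)} = i \sqrt{206} \left(-2\right) = - 2 i \sqrt{206}$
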